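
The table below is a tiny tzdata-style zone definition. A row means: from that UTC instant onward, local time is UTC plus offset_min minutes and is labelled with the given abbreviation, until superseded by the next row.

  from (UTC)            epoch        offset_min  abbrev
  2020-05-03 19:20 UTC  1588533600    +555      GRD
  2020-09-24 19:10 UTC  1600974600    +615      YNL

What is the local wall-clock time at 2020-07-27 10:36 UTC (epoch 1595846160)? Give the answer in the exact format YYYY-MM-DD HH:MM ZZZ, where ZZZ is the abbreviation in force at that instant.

Query: 2020-07-27 10:36 UTC
Rule 1/2 (GRD, +09:15): 2020-05-03 19:20 UTC ≤ query < 2020-09-24 19:10 UTC
10·60 + 36 + 555 = 1191 min
1191 = 0·1440 + 1191; 1191 = 19·60 + 51 → 19:51, same day
→ 2020-07-27 19:51 GRD

2020-07-27 19:51 GRD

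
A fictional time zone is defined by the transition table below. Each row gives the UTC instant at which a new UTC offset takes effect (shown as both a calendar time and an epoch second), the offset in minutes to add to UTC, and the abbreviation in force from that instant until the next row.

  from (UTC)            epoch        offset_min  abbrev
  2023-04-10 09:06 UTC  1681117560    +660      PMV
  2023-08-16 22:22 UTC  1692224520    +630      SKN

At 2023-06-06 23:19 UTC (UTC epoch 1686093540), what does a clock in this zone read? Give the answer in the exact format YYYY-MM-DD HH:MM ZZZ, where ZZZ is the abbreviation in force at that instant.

2023-06-07 10:19 PMV

Query: 2023-06-06 23:19 UTC
Rule 1/2 (PMV, +11:00): 2023-04-10 09:06 UTC ≤ query < 2023-08-16 22:22 UTC
23·60 + 19 + 660 = 2059 min
2059 = 1·1440 + 619; 619 = 10·60 + 19 → 10:19, 2023-06-06 + 1 day = 2023-06-07
→ 2023-06-07 10:19 PMV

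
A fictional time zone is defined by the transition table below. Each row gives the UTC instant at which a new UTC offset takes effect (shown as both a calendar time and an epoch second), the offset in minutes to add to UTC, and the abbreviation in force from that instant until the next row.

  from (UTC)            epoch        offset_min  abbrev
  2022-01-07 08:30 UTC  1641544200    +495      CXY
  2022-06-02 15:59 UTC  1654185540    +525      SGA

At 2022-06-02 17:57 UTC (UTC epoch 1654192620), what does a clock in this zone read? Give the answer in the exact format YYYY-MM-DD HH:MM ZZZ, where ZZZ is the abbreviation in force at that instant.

Query: 2022-06-02 17:57 UTC
Rule 2/2 (SGA, +08:45): 2022-06-02 15:59 UTC ≤ query < +∞
17·60 + 57 + 525 = 1602 min
1602 = 1·1440 + 162; 162 = 2·60 + 42 → 02:42, 2022-06-02 + 1 day = 2022-06-03
→ 2022-06-03 02:42 SGA

2022-06-03 02:42 SGA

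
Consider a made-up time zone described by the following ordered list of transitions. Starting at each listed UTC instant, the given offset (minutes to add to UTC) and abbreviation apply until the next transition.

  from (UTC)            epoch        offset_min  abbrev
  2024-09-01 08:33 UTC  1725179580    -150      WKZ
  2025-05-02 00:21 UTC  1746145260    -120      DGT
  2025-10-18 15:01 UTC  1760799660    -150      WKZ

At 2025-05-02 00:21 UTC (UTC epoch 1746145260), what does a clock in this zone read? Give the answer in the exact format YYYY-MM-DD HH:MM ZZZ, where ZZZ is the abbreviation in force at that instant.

Query: 2025-05-02 00:21 UTC
Rule 2/3 (DGT, -02:00): 2025-05-02 00:21 UTC ≤ query < 2025-10-18 15:01 UTC
0·60 + 21 - 120 = -99 min
-99 = -1·1440 + 1341; 1341 = 22·60 + 21 → 22:21, 2025-05-02 - 1 day = 2025-05-01
→ 2025-05-01 22:21 DGT

2025-05-01 22:21 DGT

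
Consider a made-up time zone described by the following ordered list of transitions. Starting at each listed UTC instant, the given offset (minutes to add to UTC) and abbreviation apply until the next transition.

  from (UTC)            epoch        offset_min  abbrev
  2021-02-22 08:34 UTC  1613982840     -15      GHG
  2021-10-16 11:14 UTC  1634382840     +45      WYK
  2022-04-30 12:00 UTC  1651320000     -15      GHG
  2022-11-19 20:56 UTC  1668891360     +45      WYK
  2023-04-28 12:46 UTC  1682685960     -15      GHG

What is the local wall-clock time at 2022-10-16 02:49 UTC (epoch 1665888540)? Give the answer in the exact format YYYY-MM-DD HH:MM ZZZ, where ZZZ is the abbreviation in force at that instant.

2022-10-16 02:34 GHG

Query: 2022-10-16 02:49 UTC
Rule 3/5 (GHG, -00:15): 2022-04-30 12:00 UTC ≤ query < 2022-11-19 20:56 UTC
2·60 + 49 - 15 = 154 min
154 = 0·1440 + 154; 154 = 2·60 + 34 → 02:34, same day
→ 2022-10-16 02:34 GHG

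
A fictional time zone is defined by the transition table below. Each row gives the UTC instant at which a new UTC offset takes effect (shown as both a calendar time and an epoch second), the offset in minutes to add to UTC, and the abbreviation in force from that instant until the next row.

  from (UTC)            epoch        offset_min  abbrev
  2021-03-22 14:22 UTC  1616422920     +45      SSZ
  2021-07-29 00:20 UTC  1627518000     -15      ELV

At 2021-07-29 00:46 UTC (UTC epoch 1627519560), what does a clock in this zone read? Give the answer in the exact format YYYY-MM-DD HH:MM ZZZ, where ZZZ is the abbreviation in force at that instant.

Query: 2021-07-29 00:46 UTC
Rule 2/2 (ELV, -00:15): 2021-07-29 00:20 UTC ≤ query < +∞
0·60 + 46 - 15 = 31 min
31 = 0·1440 + 31; 31 = 0·60 + 31 → 00:31, same day
→ 2021-07-29 00:31 ELV

2021-07-29 00:31 ELV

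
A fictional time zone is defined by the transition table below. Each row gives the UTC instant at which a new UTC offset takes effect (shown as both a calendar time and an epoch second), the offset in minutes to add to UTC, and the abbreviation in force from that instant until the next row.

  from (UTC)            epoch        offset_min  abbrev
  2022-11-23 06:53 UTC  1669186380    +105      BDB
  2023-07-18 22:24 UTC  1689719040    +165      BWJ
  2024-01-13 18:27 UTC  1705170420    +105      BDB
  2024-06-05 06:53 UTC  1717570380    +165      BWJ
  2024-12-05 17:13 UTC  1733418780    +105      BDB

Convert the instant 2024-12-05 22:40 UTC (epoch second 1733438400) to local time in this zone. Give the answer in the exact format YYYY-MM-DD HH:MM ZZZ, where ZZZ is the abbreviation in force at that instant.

2024-12-06 00:25 BDB

Query: 2024-12-05 22:40 UTC
Rule 5/5 (BDB, +01:45): 2024-12-05 17:13 UTC ≤ query < +∞
22·60 + 40 + 105 = 1465 min
1465 = 1·1440 + 25; 25 = 0·60 + 25 → 00:25, 2024-12-05 + 1 day = 2024-12-06
→ 2024-12-06 00:25 BDB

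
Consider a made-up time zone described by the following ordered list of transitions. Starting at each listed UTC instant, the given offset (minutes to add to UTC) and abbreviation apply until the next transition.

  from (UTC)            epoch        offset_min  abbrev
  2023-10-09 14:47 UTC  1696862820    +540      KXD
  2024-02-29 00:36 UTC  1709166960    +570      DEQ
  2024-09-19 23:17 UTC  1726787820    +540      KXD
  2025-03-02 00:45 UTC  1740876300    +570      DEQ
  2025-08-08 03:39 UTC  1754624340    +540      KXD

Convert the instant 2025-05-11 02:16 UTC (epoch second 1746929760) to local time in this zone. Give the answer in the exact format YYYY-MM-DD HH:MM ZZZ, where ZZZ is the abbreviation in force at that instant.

2025-05-11 11:46 DEQ

Query: 2025-05-11 02:16 UTC
Rule 4/5 (DEQ, +09:30): 2025-03-02 00:45 UTC ≤ query < 2025-08-08 03:39 UTC
2·60 + 16 + 570 = 706 min
706 = 0·1440 + 706; 706 = 11·60 + 46 → 11:46, same day
→ 2025-05-11 11:46 DEQ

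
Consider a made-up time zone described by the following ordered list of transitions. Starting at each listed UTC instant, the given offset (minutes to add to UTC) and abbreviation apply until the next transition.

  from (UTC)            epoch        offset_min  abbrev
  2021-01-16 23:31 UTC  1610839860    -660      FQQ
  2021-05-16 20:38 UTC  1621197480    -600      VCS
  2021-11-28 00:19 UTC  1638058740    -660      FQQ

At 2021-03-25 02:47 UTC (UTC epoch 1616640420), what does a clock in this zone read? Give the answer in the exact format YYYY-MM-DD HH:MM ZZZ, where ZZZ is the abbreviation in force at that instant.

Query: 2021-03-25 02:47 UTC
Rule 1/3 (FQQ, -11:00): 2021-01-16 23:31 UTC ≤ query < 2021-05-16 20:38 UTC
2·60 + 47 - 660 = -493 min
-493 = -1·1440 + 947; 947 = 15·60 + 47 → 15:47, 2021-03-25 - 1 day = 2021-03-24
→ 2021-03-24 15:47 FQQ

2021-03-24 15:47 FQQ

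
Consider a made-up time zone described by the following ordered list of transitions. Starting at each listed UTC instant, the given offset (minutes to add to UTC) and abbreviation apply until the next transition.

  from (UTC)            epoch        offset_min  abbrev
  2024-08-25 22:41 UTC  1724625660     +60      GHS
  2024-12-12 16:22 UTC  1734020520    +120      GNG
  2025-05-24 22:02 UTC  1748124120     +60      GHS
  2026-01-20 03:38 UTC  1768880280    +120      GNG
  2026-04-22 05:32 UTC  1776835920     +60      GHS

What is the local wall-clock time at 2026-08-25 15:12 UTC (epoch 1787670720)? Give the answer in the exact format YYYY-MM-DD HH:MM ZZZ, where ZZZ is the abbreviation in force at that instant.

Query: 2026-08-25 15:12 UTC
Rule 5/5 (GHS, +01:00): 2026-04-22 05:32 UTC ≤ query < +∞
15·60 + 12 + 60 = 972 min
972 = 0·1440 + 972; 972 = 16·60 + 12 → 16:12, same day
→ 2026-08-25 16:12 GHS

2026-08-25 16:12 GHS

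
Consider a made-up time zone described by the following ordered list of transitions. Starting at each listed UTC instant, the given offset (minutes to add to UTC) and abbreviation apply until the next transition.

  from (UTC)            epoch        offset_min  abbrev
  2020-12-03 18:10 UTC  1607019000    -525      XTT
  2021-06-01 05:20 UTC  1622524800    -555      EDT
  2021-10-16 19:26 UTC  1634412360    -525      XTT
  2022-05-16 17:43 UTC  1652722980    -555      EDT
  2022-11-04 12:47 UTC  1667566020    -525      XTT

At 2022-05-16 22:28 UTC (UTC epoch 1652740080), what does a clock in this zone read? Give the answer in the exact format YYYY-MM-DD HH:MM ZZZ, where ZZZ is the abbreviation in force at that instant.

Query: 2022-05-16 22:28 UTC
Rule 4/5 (EDT, -09:15): 2022-05-16 17:43 UTC ≤ query < 2022-11-04 12:47 UTC
22·60 + 28 - 555 = 793 min
793 = 0·1440 + 793; 793 = 13·60 + 13 → 13:13, same day
→ 2022-05-16 13:13 EDT

2022-05-16 13:13 EDT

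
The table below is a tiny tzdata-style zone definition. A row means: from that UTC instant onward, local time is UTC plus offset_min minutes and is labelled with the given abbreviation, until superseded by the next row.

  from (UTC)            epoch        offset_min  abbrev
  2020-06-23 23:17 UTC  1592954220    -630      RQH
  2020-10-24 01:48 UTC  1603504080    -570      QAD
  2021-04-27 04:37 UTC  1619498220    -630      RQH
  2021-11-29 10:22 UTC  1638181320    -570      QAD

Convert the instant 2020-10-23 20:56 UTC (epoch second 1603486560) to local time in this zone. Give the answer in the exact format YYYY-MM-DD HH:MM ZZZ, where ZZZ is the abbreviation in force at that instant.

2020-10-23 10:26 RQH

Query: 2020-10-23 20:56 UTC
Rule 1/4 (RQH, -10:30): 2020-06-23 23:17 UTC ≤ query < 2020-10-24 01:48 UTC
20·60 + 56 - 630 = 626 min
626 = 0·1440 + 626; 626 = 10·60 + 26 → 10:26, same day
→ 2020-10-23 10:26 RQH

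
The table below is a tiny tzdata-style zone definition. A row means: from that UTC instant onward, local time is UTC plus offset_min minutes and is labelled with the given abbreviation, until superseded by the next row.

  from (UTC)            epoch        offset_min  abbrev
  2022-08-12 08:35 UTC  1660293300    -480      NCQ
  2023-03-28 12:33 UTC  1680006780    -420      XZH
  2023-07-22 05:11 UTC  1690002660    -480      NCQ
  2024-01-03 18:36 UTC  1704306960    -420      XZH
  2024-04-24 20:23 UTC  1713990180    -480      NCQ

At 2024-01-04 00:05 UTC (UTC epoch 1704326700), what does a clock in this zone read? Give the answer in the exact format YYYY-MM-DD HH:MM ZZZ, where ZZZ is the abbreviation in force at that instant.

2024-01-03 17:05 XZH

Query: 2024-01-04 00:05 UTC
Rule 4/5 (XZH, -07:00): 2024-01-03 18:36 UTC ≤ query < 2024-04-24 20:23 UTC
0·60 + 5 - 420 = -415 min
-415 = -1·1440 + 1025; 1025 = 17·60 + 5 → 17:05, 2024-01-04 - 1 day = 2024-01-03
→ 2024-01-03 17:05 XZH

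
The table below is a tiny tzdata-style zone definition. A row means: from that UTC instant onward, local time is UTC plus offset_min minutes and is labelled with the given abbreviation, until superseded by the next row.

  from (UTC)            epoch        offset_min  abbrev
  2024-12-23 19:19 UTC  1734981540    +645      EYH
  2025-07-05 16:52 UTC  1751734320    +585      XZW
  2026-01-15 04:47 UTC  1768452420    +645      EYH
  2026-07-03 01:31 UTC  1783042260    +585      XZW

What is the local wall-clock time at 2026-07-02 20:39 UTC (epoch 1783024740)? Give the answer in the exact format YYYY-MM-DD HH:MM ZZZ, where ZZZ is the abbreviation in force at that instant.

Query: 2026-07-02 20:39 UTC
Rule 3/4 (EYH, +10:45): 2026-01-15 04:47 UTC ≤ query < 2026-07-03 01:31 UTC
20·60 + 39 + 645 = 1884 min
1884 = 1·1440 + 444; 444 = 7·60 + 24 → 07:24, 2026-07-02 + 1 day = 2026-07-03
→ 2026-07-03 07:24 EYH

2026-07-03 07:24 EYH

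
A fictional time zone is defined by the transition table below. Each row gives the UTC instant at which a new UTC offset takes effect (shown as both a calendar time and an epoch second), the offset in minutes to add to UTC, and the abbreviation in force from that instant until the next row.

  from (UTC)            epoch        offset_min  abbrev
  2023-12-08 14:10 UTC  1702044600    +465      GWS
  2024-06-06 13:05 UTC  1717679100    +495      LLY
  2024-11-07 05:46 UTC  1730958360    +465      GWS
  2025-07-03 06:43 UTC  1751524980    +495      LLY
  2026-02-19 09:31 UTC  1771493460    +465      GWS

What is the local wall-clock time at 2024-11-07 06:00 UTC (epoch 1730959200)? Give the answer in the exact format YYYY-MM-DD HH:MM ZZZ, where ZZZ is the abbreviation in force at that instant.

Query: 2024-11-07 06:00 UTC
Rule 3/5 (GWS, +07:45): 2024-11-07 05:46 UTC ≤ query < 2025-07-03 06:43 UTC
6·60 + 0 + 465 = 825 min
825 = 0·1440 + 825; 825 = 13·60 + 45 → 13:45, same day
→ 2024-11-07 13:45 GWS

2024-11-07 13:45 GWS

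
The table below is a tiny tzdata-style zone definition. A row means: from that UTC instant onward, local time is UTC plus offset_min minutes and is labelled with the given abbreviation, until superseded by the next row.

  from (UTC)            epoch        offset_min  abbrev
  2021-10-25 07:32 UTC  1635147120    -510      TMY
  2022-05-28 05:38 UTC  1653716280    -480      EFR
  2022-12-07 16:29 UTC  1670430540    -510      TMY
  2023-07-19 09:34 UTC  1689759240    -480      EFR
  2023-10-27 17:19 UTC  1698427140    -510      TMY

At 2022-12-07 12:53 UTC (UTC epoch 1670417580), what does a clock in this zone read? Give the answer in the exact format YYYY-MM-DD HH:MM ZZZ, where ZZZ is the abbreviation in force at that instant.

Query: 2022-12-07 12:53 UTC
Rule 2/5 (EFR, -08:00): 2022-05-28 05:38 UTC ≤ query < 2022-12-07 16:29 UTC
12·60 + 53 - 480 = 293 min
293 = 0·1440 + 293; 293 = 4·60 + 53 → 04:53, same day
→ 2022-12-07 04:53 EFR

2022-12-07 04:53 EFR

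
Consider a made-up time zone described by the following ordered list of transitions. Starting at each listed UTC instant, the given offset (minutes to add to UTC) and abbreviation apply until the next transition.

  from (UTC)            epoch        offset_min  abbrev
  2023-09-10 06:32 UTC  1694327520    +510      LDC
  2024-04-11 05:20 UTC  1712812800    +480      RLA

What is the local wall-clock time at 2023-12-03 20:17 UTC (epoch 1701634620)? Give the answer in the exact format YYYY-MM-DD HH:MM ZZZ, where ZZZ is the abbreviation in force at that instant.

Query: 2023-12-03 20:17 UTC
Rule 1/2 (LDC, +08:30): 2023-09-10 06:32 UTC ≤ query < 2024-04-11 05:20 UTC
20·60 + 17 + 510 = 1727 min
1727 = 1·1440 + 287; 287 = 4·60 + 47 → 04:47, 2023-12-03 + 1 day = 2023-12-04
→ 2023-12-04 04:47 LDC

2023-12-04 04:47 LDC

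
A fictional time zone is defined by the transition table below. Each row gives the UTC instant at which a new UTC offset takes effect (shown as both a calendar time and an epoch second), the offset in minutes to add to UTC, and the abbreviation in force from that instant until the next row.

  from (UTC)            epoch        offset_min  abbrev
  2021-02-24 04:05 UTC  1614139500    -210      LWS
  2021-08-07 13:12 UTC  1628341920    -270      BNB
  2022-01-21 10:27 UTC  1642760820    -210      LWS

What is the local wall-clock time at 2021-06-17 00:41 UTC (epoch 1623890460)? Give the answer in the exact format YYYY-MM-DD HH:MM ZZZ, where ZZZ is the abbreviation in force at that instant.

2021-06-16 21:11 LWS

Query: 2021-06-17 00:41 UTC
Rule 1/3 (LWS, -03:30): 2021-02-24 04:05 UTC ≤ query < 2021-08-07 13:12 UTC
0·60 + 41 - 210 = -169 min
-169 = -1·1440 + 1271; 1271 = 21·60 + 11 → 21:11, 2021-06-17 - 1 day = 2021-06-16
→ 2021-06-16 21:11 LWS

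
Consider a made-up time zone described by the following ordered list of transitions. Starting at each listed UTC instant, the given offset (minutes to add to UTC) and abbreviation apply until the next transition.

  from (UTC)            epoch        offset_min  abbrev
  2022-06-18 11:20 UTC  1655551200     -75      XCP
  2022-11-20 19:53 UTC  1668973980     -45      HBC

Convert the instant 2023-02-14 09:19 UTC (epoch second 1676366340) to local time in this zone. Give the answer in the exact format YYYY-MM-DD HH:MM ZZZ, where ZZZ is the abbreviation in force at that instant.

2023-02-14 08:34 HBC

Query: 2023-02-14 09:19 UTC
Rule 2/2 (HBC, -00:45): 2022-11-20 19:53 UTC ≤ query < +∞
9·60 + 19 - 45 = 514 min
514 = 0·1440 + 514; 514 = 8·60 + 34 → 08:34, same day
→ 2023-02-14 08:34 HBC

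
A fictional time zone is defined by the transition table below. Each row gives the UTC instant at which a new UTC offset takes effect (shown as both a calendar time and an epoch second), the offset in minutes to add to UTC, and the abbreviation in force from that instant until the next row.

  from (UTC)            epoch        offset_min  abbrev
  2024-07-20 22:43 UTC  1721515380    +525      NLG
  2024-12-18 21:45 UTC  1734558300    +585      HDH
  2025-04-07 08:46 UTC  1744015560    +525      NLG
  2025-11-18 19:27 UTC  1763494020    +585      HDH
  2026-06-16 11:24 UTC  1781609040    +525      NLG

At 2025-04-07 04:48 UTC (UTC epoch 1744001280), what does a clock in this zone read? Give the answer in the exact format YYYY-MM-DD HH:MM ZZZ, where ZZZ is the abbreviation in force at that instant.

Query: 2025-04-07 04:48 UTC
Rule 2/5 (HDH, +09:45): 2024-12-18 21:45 UTC ≤ query < 2025-04-07 08:46 UTC
4·60 + 48 + 585 = 873 min
873 = 0·1440 + 873; 873 = 14·60 + 33 → 14:33, same day
→ 2025-04-07 14:33 HDH

2025-04-07 14:33 HDH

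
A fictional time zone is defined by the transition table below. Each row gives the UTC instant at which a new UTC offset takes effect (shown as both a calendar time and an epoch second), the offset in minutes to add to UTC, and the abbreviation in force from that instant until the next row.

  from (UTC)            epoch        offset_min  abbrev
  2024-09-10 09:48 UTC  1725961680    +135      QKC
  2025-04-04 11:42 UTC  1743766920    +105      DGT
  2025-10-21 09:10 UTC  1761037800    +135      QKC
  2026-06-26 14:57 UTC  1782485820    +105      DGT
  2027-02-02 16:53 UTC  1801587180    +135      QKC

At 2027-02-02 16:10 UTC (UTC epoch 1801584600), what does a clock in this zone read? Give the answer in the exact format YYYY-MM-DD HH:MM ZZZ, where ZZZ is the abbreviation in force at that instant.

Query: 2027-02-02 16:10 UTC
Rule 4/5 (DGT, +01:45): 2026-06-26 14:57 UTC ≤ query < 2027-02-02 16:53 UTC
16·60 + 10 + 105 = 1075 min
1075 = 0·1440 + 1075; 1075 = 17·60 + 55 → 17:55, same day
→ 2027-02-02 17:55 DGT

2027-02-02 17:55 DGT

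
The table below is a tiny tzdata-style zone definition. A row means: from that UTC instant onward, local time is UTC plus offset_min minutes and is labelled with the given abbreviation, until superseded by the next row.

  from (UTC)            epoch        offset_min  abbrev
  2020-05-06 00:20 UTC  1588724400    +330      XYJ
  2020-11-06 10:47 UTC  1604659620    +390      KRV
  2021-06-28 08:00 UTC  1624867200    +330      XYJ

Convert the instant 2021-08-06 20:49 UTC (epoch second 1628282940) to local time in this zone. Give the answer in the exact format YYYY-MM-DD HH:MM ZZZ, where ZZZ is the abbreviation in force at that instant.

Query: 2021-08-06 20:49 UTC
Rule 3/3 (XYJ, +05:30): 2021-06-28 08:00 UTC ≤ query < +∞
20·60 + 49 + 330 = 1579 min
1579 = 1·1440 + 139; 139 = 2·60 + 19 → 02:19, 2021-08-06 + 1 day = 2021-08-07
→ 2021-08-07 02:19 XYJ

2021-08-07 02:19 XYJ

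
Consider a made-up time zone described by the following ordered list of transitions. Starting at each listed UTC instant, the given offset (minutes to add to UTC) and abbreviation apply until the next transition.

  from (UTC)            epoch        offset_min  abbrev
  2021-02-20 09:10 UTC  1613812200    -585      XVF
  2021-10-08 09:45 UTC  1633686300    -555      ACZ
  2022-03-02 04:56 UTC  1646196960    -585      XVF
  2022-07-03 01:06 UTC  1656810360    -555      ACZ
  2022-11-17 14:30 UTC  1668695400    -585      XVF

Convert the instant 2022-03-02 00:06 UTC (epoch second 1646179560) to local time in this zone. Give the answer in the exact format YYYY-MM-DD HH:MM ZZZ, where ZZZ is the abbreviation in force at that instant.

Query: 2022-03-02 00:06 UTC
Rule 2/5 (ACZ, -09:15): 2021-10-08 09:45 UTC ≤ query < 2022-03-02 04:56 UTC
0·60 + 6 - 555 = -549 min
-549 = -1·1440 + 891; 891 = 14·60 + 51 → 14:51, 2022-03-02 - 1 day = 2022-03-01
→ 2022-03-01 14:51 ACZ

2022-03-01 14:51 ACZ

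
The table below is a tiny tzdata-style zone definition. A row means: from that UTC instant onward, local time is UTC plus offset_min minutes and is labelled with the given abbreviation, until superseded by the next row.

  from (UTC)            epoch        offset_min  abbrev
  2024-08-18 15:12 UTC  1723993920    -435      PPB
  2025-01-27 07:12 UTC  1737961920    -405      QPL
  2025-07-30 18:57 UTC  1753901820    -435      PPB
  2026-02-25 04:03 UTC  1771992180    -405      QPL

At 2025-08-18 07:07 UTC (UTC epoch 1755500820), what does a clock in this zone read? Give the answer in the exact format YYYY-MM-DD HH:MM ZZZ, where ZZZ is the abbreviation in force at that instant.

Query: 2025-08-18 07:07 UTC
Rule 3/4 (PPB, -07:15): 2025-07-30 18:57 UTC ≤ query < 2026-02-25 04:03 UTC
7·60 + 7 - 435 = -8 min
-8 = -1·1440 + 1432; 1432 = 23·60 + 52 → 23:52, 2025-08-18 - 1 day = 2025-08-17
→ 2025-08-17 23:52 PPB

2025-08-17 23:52 PPB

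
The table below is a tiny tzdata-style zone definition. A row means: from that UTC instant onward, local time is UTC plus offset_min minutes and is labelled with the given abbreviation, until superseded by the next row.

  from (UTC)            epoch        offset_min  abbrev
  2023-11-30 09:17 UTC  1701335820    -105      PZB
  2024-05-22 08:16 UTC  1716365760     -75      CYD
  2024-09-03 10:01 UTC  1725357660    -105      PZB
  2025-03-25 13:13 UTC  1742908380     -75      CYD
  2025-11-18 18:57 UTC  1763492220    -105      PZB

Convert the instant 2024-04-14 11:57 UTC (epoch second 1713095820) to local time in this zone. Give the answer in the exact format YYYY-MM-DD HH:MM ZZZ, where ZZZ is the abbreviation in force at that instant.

2024-04-14 10:12 PZB

Query: 2024-04-14 11:57 UTC
Rule 1/5 (PZB, -01:45): 2023-11-30 09:17 UTC ≤ query < 2024-05-22 08:16 UTC
11·60 + 57 - 105 = 612 min
612 = 0·1440 + 612; 612 = 10·60 + 12 → 10:12, same day
→ 2024-04-14 10:12 PZB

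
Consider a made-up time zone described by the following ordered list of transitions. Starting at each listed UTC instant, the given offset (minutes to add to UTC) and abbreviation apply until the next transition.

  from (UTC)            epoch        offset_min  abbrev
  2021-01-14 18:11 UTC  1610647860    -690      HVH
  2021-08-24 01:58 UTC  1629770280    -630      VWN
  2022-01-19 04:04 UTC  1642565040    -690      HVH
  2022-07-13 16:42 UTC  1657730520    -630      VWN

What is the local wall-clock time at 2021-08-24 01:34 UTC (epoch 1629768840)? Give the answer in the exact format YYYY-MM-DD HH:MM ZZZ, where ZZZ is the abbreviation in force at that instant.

Query: 2021-08-24 01:34 UTC
Rule 1/4 (HVH, -11:30): 2021-01-14 18:11 UTC ≤ query < 2021-08-24 01:58 UTC
1·60 + 34 - 690 = -596 min
-596 = -1·1440 + 844; 844 = 14·60 + 4 → 14:04, 2021-08-24 - 1 day = 2021-08-23
→ 2021-08-23 14:04 HVH

2021-08-23 14:04 HVH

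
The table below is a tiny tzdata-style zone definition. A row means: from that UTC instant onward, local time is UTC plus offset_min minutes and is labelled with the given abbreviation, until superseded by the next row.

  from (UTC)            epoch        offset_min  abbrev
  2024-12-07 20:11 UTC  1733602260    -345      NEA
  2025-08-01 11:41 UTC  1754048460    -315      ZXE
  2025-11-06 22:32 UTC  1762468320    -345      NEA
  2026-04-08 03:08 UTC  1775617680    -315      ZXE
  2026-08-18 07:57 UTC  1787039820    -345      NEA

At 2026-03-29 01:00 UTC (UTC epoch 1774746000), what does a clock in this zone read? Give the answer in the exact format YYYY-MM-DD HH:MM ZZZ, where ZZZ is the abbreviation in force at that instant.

2026-03-28 19:15 NEA

Query: 2026-03-29 01:00 UTC
Rule 3/5 (NEA, -05:45): 2025-11-06 22:32 UTC ≤ query < 2026-04-08 03:08 UTC
1·60 + 0 - 345 = -285 min
-285 = -1·1440 + 1155; 1155 = 19·60 + 15 → 19:15, 2026-03-29 - 1 day = 2026-03-28
→ 2026-03-28 19:15 NEA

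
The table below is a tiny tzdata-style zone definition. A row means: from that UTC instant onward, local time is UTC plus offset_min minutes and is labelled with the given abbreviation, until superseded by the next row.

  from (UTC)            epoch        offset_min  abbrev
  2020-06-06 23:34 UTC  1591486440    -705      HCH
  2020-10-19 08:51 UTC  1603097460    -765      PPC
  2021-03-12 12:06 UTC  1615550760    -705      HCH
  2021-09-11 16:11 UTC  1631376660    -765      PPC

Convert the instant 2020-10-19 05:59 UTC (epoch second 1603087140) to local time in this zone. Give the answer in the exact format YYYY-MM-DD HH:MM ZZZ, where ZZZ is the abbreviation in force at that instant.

2020-10-18 18:14 HCH

Query: 2020-10-19 05:59 UTC
Rule 1/4 (HCH, -11:45): 2020-06-06 23:34 UTC ≤ query < 2020-10-19 08:51 UTC
5·60 + 59 - 705 = -346 min
-346 = -1·1440 + 1094; 1094 = 18·60 + 14 → 18:14, 2020-10-19 - 1 day = 2020-10-18
→ 2020-10-18 18:14 HCH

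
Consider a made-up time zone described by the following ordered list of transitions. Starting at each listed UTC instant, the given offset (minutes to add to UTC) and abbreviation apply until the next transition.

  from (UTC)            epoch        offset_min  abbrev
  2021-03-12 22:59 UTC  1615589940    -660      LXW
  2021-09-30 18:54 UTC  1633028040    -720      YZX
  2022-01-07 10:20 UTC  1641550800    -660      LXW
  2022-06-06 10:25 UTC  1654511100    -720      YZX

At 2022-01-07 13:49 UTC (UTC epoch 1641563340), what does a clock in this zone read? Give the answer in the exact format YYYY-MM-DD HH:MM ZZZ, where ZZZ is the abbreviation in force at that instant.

2022-01-07 02:49 LXW

Query: 2022-01-07 13:49 UTC
Rule 3/4 (LXW, -11:00): 2022-01-07 10:20 UTC ≤ query < 2022-06-06 10:25 UTC
13·60 + 49 - 660 = 169 min
169 = 0·1440 + 169; 169 = 2·60 + 49 → 02:49, same day
→ 2022-01-07 02:49 LXW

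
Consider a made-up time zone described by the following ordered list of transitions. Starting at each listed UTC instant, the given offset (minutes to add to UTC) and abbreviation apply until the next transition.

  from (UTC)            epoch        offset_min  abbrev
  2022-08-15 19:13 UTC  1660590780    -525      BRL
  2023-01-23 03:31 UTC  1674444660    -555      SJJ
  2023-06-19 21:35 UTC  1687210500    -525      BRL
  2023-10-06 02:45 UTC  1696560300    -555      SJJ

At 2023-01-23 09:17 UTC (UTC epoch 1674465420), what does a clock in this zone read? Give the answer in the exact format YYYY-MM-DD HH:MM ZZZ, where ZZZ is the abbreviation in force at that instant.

2023-01-23 00:02 SJJ

Query: 2023-01-23 09:17 UTC
Rule 2/4 (SJJ, -09:15): 2023-01-23 03:31 UTC ≤ query < 2023-06-19 21:35 UTC
9·60 + 17 - 555 = 2 min
2 = 0·1440 + 2; 2 = 0·60 + 2 → 00:02, same day
→ 2023-01-23 00:02 SJJ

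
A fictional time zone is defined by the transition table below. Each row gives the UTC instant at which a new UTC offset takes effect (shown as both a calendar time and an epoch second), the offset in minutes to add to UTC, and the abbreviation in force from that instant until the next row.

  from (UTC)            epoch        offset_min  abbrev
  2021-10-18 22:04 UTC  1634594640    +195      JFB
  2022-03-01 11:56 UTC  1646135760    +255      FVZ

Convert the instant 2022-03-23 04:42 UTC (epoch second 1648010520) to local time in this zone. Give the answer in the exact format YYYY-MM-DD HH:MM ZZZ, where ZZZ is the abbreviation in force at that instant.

2022-03-23 08:57 FVZ

Query: 2022-03-23 04:42 UTC
Rule 2/2 (FVZ, +04:15): 2022-03-01 11:56 UTC ≤ query < +∞
4·60 + 42 + 255 = 537 min
537 = 0·1440 + 537; 537 = 8·60 + 57 → 08:57, same day
→ 2022-03-23 08:57 FVZ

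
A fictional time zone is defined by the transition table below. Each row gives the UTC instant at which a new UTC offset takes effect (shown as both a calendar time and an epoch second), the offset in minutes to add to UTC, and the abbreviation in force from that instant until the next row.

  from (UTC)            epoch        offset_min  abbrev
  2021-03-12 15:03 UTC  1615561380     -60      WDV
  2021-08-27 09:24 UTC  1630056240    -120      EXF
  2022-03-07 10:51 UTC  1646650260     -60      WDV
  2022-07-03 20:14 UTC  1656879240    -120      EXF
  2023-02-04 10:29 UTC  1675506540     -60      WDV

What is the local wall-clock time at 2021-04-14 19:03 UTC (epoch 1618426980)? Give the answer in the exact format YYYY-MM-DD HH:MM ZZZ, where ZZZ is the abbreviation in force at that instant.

Query: 2021-04-14 19:03 UTC
Rule 1/5 (WDV, -01:00): 2021-03-12 15:03 UTC ≤ query < 2021-08-27 09:24 UTC
19·60 + 3 - 60 = 1083 min
1083 = 0·1440 + 1083; 1083 = 18·60 + 3 → 18:03, same day
→ 2021-04-14 18:03 WDV

2021-04-14 18:03 WDV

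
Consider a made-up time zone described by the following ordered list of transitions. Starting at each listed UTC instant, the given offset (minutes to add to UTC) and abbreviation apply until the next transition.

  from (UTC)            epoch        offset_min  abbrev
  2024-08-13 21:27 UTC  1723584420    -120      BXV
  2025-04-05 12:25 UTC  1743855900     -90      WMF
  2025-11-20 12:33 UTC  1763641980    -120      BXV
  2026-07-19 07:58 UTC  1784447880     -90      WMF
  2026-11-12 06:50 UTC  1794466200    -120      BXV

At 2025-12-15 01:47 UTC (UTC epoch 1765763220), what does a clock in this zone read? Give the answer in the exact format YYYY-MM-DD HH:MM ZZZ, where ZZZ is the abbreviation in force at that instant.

Query: 2025-12-15 01:47 UTC
Rule 3/5 (BXV, -02:00): 2025-11-20 12:33 UTC ≤ query < 2026-07-19 07:58 UTC
1·60 + 47 - 120 = -13 min
-13 = -1·1440 + 1427; 1427 = 23·60 + 47 → 23:47, 2025-12-15 - 1 day = 2025-12-14
→ 2025-12-14 23:47 BXV

2025-12-14 23:47 BXV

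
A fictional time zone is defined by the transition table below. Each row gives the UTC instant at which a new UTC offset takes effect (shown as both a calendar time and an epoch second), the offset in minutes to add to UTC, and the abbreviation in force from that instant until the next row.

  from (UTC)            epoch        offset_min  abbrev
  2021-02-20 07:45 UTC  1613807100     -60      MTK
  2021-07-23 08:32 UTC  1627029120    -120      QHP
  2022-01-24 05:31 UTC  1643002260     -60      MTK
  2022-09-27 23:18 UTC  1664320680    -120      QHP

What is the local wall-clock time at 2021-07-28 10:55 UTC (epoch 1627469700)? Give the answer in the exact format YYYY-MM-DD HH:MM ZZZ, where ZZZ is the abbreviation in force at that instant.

Query: 2021-07-28 10:55 UTC
Rule 2/4 (QHP, -02:00): 2021-07-23 08:32 UTC ≤ query < 2022-01-24 05:31 UTC
10·60 + 55 - 120 = 535 min
535 = 0·1440 + 535; 535 = 8·60 + 55 → 08:55, same day
→ 2021-07-28 08:55 QHP

2021-07-28 08:55 QHP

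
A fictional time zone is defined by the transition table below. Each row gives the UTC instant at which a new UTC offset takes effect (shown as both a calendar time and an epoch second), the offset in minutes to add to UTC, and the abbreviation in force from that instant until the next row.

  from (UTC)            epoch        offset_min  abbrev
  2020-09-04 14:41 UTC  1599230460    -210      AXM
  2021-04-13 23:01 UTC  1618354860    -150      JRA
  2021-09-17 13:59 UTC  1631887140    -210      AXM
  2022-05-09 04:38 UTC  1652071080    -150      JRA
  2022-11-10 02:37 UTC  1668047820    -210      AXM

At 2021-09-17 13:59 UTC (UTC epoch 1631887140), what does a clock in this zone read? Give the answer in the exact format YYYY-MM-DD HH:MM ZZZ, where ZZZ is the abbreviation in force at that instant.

Query: 2021-09-17 13:59 UTC
Rule 3/5 (AXM, -03:30): 2021-09-17 13:59 UTC ≤ query < 2022-05-09 04:38 UTC
13·60 + 59 - 210 = 629 min
629 = 0·1440 + 629; 629 = 10·60 + 29 → 10:29, same day
→ 2021-09-17 10:29 AXM

2021-09-17 10:29 AXM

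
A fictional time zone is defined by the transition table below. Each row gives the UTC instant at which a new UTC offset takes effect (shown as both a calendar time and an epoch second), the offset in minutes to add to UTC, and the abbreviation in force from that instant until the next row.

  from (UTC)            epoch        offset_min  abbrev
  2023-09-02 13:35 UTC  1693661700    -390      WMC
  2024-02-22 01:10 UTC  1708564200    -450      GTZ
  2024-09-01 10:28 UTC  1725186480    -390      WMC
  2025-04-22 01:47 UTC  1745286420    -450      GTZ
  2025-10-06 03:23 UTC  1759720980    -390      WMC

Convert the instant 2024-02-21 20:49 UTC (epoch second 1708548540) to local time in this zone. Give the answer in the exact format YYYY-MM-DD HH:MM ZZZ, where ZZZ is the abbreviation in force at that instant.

2024-02-21 14:19 WMC

Query: 2024-02-21 20:49 UTC
Rule 1/5 (WMC, -06:30): 2023-09-02 13:35 UTC ≤ query < 2024-02-22 01:10 UTC
20·60 + 49 - 390 = 859 min
859 = 0·1440 + 859; 859 = 14·60 + 19 → 14:19, same day
→ 2024-02-21 14:19 WMC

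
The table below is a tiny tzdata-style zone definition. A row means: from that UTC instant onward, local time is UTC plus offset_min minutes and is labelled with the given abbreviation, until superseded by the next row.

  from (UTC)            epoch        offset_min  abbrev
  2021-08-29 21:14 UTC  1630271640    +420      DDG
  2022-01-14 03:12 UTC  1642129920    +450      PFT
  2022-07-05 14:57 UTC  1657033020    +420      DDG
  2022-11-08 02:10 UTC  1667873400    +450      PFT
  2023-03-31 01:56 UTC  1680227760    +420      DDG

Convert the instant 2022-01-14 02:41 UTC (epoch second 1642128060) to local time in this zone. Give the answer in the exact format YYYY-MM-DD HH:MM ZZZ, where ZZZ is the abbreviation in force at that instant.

2022-01-14 09:41 DDG

Query: 2022-01-14 02:41 UTC
Rule 1/5 (DDG, +07:00): 2021-08-29 21:14 UTC ≤ query < 2022-01-14 03:12 UTC
2·60 + 41 + 420 = 581 min
581 = 0·1440 + 581; 581 = 9·60 + 41 → 09:41, same day
→ 2022-01-14 09:41 DDG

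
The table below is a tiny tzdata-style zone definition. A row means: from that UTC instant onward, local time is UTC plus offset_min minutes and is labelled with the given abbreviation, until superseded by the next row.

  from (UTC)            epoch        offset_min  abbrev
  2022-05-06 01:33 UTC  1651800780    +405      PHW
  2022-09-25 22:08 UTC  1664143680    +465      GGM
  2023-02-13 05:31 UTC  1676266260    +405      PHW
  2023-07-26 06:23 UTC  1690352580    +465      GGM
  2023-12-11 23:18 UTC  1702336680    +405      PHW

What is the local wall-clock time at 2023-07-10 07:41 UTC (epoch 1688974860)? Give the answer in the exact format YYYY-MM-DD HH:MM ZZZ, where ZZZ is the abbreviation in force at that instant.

2023-07-10 14:26 PHW

Query: 2023-07-10 07:41 UTC
Rule 3/5 (PHW, +06:45): 2023-02-13 05:31 UTC ≤ query < 2023-07-26 06:23 UTC
7·60 + 41 + 405 = 866 min
866 = 0·1440 + 866; 866 = 14·60 + 26 → 14:26, same day
→ 2023-07-10 14:26 PHW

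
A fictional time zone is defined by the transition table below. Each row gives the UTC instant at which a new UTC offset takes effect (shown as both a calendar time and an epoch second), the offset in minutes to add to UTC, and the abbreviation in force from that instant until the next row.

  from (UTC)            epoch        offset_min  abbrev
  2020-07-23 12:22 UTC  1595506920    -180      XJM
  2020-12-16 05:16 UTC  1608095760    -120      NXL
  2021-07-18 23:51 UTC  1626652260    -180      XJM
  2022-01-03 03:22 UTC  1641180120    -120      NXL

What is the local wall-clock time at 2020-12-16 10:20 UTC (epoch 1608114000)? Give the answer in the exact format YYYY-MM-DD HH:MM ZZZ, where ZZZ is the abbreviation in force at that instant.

Query: 2020-12-16 10:20 UTC
Rule 2/4 (NXL, -02:00): 2020-12-16 05:16 UTC ≤ query < 2021-07-18 23:51 UTC
10·60 + 20 - 120 = 500 min
500 = 0·1440 + 500; 500 = 8·60 + 20 → 08:20, same day
→ 2020-12-16 08:20 NXL

2020-12-16 08:20 NXL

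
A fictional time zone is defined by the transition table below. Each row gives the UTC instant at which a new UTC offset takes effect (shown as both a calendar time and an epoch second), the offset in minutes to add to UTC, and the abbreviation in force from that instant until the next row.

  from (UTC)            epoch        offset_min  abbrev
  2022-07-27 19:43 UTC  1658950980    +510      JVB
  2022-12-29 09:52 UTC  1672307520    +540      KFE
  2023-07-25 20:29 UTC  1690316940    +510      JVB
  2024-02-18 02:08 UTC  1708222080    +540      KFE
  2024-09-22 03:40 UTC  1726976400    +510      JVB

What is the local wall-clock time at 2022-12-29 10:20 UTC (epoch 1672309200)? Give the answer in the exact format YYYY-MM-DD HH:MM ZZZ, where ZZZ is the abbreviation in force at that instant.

Query: 2022-12-29 10:20 UTC
Rule 2/5 (KFE, +09:00): 2022-12-29 09:52 UTC ≤ query < 2023-07-25 20:29 UTC
10·60 + 20 + 540 = 1160 min
1160 = 0·1440 + 1160; 1160 = 19·60 + 20 → 19:20, same day
→ 2022-12-29 19:20 KFE

2022-12-29 19:20 KFE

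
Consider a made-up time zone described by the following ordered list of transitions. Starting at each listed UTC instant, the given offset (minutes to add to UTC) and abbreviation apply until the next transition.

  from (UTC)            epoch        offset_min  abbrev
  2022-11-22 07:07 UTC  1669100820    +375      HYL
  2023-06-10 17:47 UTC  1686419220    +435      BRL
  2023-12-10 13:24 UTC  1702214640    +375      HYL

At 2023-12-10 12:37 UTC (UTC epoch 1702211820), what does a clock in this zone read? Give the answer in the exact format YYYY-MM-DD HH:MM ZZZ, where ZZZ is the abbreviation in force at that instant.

Query: 2023-12-10 12:37 UTC
Rule 2/3 (BRL, +07:15): 2023-06-10 17:47 UTC ≤ query < 2023-12-10 13:24 UTC
12·60 + 37 + 435 = 1192 min
1192 = 0·1440 + 1192; 1192 = 19·60 + 52 → 19:52, same day
→ 2023-12-10 19:52 BRL

2023-12-10 19:52 BRL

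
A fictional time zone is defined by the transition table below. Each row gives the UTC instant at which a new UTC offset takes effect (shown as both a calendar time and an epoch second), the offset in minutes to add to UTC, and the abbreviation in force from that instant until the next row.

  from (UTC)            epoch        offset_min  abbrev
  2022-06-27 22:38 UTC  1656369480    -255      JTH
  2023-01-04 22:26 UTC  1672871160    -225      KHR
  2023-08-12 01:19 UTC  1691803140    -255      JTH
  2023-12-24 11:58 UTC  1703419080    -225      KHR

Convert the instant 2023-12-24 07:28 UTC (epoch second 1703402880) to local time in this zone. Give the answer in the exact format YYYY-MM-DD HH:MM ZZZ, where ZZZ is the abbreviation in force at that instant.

2023-12-24 03:13 JTH

Query: 2023-12-24 07:28 UTC
Rule 3/4 (JTH, -04:15): 2023-08-12 01:19 UTC ≤ query < 2023-12-24 11:58 UTC
7·60 + 28 - 255 = 193 min
193 = 0·1440 + 193; 193 = 3·60 + 13 → 03:13, same day
→ 2023-12-24 03:13 JTH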